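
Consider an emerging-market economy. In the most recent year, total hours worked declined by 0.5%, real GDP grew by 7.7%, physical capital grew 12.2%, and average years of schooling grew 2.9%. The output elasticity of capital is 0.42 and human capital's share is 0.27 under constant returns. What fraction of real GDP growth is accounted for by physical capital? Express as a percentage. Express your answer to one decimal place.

Physical capital contributed 0.42 × 12.2 = 5.124 pp.
Share of growth = 5.124 / 7.7 × 100 = 66.545%.

Physical capital accounted for 66.5% of growth.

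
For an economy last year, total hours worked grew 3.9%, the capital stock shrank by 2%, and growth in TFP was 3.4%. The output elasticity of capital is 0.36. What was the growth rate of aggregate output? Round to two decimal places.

Labor's share = 1 − 0.36 = 0.64.
The capital stock: 0.36 × (-2) = -0.72 pp.
Total hours worked: 0.64 × 3.9 = 2.496 pp.
Output growth = 3.4 + 1.776 = 5.176%.

5.18%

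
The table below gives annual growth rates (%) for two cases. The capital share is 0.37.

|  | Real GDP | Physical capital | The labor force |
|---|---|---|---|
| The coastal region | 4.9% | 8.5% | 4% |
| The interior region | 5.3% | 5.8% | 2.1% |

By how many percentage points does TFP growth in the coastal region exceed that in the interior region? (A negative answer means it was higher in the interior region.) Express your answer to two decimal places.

Labor's share = 1 − 0.37 = 0.63.
The coastal region: TFP = 4.9 − 3.145 − 2.52 = -0.765%.
The interior region: TFP = 5.3 − 2.146 − 1.323 = 1.831%.
Difference = -0.765 − (1.831) = -2.596 pp.

-2.60 percentage points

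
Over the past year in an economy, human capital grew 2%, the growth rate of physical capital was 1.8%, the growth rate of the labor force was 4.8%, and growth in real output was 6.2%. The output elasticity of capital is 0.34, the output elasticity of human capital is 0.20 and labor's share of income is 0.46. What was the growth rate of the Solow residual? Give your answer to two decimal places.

Labor's share = 1 − 0.34 − 0.2 = 0.46.
Physical capital: 0.34 × 1.8 = 0.612 pp.
Human capital: 0.2 × 2 = 0.4 pp.
The labor force: 0.46 × 4.8 = 2.208 pp.
TFP growth = 6.2 − 3.22 = 2.98%.

The Solow residual growth was 2.98%.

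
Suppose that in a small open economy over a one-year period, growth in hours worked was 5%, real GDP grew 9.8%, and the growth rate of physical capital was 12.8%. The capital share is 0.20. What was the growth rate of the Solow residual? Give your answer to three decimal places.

The Solow residual grew 3.240%.

Labor's share = 1 − 0.2 = 0.8.
Physical capital: 0.2 × 12.8 = 2.56 pp.
Hours worked: 0.8 × 5 = 4 pp.
TFP growth = 9.8 − 6.56 = 3.24%.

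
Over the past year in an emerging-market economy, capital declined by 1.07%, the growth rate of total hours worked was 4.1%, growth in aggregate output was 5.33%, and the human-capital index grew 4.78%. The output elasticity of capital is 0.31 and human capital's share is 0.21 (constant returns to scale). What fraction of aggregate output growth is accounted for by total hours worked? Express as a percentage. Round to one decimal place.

36.9%

Labor's share = 1 − 0.31 − 0.21 = 0.48.
Total hours worked contributed 0.48 × 4.1 = 1.968 pp.
Share of growth = 1.968 / 5.33 × 100 = 36.923%.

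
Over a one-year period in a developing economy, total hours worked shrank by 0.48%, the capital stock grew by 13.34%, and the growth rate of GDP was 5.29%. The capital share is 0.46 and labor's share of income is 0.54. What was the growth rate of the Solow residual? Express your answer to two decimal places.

-0.59%

Labor's share = 1 − 0.46 = 0.54.
The capital stock: 0.46 × 13.34 = 6.1364 pp.
Total hours worked: 0.54 × (-0.48) = -0.2592 pp.
TFP growth = 5.29 − 5.8772 = -0.5872%.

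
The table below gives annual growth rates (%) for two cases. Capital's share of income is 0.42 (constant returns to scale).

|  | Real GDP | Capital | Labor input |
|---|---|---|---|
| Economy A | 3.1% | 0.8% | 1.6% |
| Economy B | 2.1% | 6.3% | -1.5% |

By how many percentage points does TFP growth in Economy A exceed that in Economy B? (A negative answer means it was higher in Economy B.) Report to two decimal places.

1.51 percentage points

Labor's share = 1 − 0.42 = 0.58.
Economy A: TFP = 3.1 − 0.336 − 0.928 = 1.836%.
Economy B: TFP = 2.1 − 2.646 + 0.87 = 0.324%.
Difference = 1.836 − (0.324) = 1.512 pp.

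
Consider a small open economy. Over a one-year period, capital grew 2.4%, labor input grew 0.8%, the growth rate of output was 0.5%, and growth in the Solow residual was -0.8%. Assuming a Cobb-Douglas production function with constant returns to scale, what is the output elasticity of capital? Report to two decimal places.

gY = gA + α·gK + (1−α)·gL, so gY − gA − gL = α(gK − gL).
0.5 + 0.8 − 0.8 = α × (2.4 − 0.8).
0.5 = 1.6 α, so α = 0.3125.

The output elasticity of capital is 0.31.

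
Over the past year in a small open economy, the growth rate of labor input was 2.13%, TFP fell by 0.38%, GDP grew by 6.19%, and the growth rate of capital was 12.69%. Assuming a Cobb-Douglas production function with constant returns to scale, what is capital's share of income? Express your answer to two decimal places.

gY = gA + α·gK + (1−α)·gL, so gY − gA − gL = α(gK − gL).
6.19 + 0.38 − 2.13 = α × (12.69 − 2.13).
4.44 = 10.56 α, so α = 0.4205.

0.42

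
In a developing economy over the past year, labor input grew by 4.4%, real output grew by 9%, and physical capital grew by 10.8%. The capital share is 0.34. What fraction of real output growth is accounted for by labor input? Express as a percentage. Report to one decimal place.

Labor's share = 1 − 0.34 = 0.66.
Labor input contributed 0.66 × 4.4 = 2.904 pp.
Share of growth = 2.904 / 9 × 100 = 32.267%.

32.3%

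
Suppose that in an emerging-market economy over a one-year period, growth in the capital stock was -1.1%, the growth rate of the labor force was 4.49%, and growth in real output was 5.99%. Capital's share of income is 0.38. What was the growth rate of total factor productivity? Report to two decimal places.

Labor's share = 1 − 0.38 = 0.62.
The capital stock: 0.38 × (-1.1) = -0.418 pp.
The labor force: 0.62 × 4.49 = 2.7838 pp.
TFP growth = 5.99 − 2.3658 = 3.6242%.

3.62%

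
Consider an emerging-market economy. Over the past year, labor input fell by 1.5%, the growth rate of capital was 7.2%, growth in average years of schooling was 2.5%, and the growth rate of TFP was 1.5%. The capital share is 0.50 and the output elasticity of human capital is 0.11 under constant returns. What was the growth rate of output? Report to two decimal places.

4.79%

Labor's share = 1 − 0.5 − 0.11 = 0.39.
Capital: 0.5 × 7.2 = 3.6 pp.
Average years of schooling: 0.11 × 2.5 = 0.275 pp.
Labor input: 0.39 × (-1.5) = -0.585 pp.
Output growth = 1.5 + 3.29 = 4.79%.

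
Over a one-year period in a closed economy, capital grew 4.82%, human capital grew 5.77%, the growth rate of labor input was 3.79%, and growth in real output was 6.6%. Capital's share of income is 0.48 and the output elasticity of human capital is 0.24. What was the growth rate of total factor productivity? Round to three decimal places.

1.840%

Labor's share = 1 − 0.48 − 0.24 = 0.28.
Capital: 0.48 × 4.82 = 2.3136 pp.
Human capital: 0.24 × 5.77 = 1.3848 pp.
Labor input: 0.28 × 3.79 = 1.0612 pp.
TFP growth = 6.6 − 4.7596 = 1.8404%.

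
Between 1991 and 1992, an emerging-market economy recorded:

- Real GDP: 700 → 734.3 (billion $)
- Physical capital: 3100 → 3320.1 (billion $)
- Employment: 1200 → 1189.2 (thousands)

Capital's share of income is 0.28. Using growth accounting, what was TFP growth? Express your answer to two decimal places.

Real GDP growth = (734.3 − 700) / 700 = 4.9%.
Physical capital growth = (3320.1 − 3100) / 3100 = 7.1%.
Employment growth = (1189.2 − 1200) / 1200 = -0.9%.
Labor's share = 1 − 0.28 = 0.72.
Physical capital: 0.28 × 7.1 = 1.988 pp.
Employment: 0.72 × (-0.9) = -0.648 pp.
TFP growth = 4.9 − 1.34 = 3.56%.

TFP growth was 3.56%.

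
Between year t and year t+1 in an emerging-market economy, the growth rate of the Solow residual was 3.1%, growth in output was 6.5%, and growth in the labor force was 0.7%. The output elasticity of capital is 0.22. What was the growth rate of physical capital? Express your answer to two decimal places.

Labor's share = 1 − 0.22 = 0.78.
gY = gA + 0.78×0.7 + 0.22×g.
0.22×g = 6.5 − 3.1 − 0.546 = 2.854.
g = 2.854 / 0.22 = 12.9727%.

12.97%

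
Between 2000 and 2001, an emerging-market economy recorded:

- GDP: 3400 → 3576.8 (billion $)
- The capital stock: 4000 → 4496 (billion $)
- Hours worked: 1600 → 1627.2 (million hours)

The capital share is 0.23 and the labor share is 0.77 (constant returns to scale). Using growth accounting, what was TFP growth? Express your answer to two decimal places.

GDP growth = (3576.8 − 3400) / 3400 = 5.2%.
The capital stock growth = (4496 − 4000) / 4000 = 12.4%.
Hours worked growth = (1627.2 − 1600) / 1600 = 1.7%.
Labor's share = 1 − 0.23 = 0.77.
The capital stock: 0.23 × 12.4 = 2.852 pp.
Hours worked: 0.77 × 1.7 = 1.309 pp.
TFP growth = 5.2 − 4.161 = 1.039%.

TFP grew 1.04%.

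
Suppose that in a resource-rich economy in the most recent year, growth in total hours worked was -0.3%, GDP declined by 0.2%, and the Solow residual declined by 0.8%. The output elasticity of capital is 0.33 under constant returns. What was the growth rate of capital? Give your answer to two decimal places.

Labor's share = 1 − 0.33 = 0.67.
gY = gA + 0.67×(-0.3) + 0.33×g.
0.33×g = -0.2 + 0.8 + 0.201 = 0.801.
g = 0.801 / 0.33 = 2.4273%.

Capital grew 2.43%.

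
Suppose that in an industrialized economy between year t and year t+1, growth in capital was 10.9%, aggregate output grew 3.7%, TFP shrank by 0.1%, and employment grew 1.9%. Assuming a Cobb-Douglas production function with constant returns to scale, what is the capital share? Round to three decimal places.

gY = gA + α·gK + (1−α)·gL, so gY − gA − gL = α(gK − gL).
3.7 + 0.1 − 1.9 = α × (10.9 − 1.9).
1.9 = 9 α, so α = 0.21111.

0.211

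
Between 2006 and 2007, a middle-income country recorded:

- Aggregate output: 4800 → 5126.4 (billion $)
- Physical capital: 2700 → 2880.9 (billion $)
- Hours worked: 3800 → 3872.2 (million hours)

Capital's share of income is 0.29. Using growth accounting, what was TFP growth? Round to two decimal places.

TFP growth was 3.51%.

Aggregate output growth = (5126.4 − 4800) / 4800 = 6.8%.
Physical capital growth = (2880.9 − 2700) / 2700 = 6.7%.
Hours worked growth = (3872.2 − 3800) / 3800 = 1.9%.
Labor's share = 1 − 0.29 = 0.71.
Physical capital: 0.29 × 6.7 = 1.943 pp.
Hours worked: 0.71 × 1.9 = 1.349 pp.
TFP growth = 6.8 − 3.292 = 3.508%.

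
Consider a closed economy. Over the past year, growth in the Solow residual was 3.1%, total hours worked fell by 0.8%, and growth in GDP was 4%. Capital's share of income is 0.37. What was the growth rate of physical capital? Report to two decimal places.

Labor's share = 1 − 0.37 = 0.63.
gY = gA + 0.63×(-0.8) + 0.37×g.
0.37×g = 4 − 3.1 + 0.504 = 1.404.
g = 1.404 / 0.37 = 3.7946%.

Physical capital grew 3.79%.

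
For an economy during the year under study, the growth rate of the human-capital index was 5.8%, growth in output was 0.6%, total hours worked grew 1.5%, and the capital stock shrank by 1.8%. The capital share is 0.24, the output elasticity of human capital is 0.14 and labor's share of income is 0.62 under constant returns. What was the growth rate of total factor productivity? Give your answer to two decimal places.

-0.71%

Labor's share = 1 − 0.24 − 0.14 = 0.62.
The capital stock: 0.24 × (-1.8) = -0.432 pp.
The human-capital index: 0.14 × 5.8 = 0.812 pp.
Total hours worked: 0.62 × 1.5 = 0.93 pp.
TFP growth = 0.6 − 1.31 = -0.71%.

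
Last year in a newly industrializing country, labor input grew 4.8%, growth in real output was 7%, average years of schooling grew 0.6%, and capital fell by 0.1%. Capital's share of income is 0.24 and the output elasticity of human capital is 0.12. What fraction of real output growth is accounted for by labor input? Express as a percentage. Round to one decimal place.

Labor input accounted for 43.9% of growth.

Labor's share = 1 − 0.24 − 0.12 = 0.64.
Labor input contributed 0.64 × 4.8 = 3.072 pp.
Share of growth = 3.072 / 7 × 100 = 43.886%.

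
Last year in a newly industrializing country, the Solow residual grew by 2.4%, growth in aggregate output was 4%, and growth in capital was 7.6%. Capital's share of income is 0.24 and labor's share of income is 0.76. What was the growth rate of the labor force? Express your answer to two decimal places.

Labor's share = 1 − 0.24 = 0.76.
gY = gA + 0.24×7.6 + 0.76×g.
0.76×g = 4 − 2.4 − 1.824 = -0.224.
g = -0.224 / 0.76 = -0.2947%.

-0.29%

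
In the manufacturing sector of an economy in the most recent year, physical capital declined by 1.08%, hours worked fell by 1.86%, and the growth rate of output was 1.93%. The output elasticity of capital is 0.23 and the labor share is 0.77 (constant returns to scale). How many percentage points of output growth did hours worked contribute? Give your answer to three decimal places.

-1.432

Labor's share = 1 − 0.23 = 0.77.
Contribution = share × growth = 0.77 × (-1.86) = -1.4322 pp.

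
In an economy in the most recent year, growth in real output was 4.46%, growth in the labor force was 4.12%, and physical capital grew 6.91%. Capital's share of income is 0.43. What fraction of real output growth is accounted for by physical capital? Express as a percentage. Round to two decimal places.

66.62%

Physical capital contributed 0.43 × 6.91 = 2.9713 pp.
Share of growth = 2.9713 / 4.46 × 100 = 66.6211%.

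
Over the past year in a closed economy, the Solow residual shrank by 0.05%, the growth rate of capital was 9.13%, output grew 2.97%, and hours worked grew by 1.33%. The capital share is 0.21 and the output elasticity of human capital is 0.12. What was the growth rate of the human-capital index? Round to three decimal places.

1.763%

Labor's share = 1 − 0.21 − 0.12 = 0.67.
gY = gA + 0.21×9.13 + 0.67×1.33 + 0.12×g.
0.12×g = 2.97 + 0.05 − 2.8084 = 0.2116.
g = 0.2116 / 0.12 = 1.76333%.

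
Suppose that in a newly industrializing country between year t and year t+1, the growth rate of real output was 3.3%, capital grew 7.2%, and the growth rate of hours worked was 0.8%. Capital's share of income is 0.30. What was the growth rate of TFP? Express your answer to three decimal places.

TFP growth was 0.580%.

Labor's share = 1 − 0.3 = 0.7.
Capital: 0.3 × 7.2 = 2.16 pp.
Hours worked: 0.7 × 0.8 = 0.56 pp.
TFP growth = 3.3 − 2.72 = 0.58%.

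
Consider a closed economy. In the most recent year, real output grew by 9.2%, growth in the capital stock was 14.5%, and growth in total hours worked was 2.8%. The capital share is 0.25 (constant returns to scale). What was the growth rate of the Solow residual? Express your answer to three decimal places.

3.475%

Labor's share = 1 − 0.25 = 0.75.
The capital stock: 0.25 × 14.5 = 3.625 pp.
Total hours worked: 0.75 × 2.8 = 2.1 pp.
TFP growth = 9.2 − 5.725 = 3.475%.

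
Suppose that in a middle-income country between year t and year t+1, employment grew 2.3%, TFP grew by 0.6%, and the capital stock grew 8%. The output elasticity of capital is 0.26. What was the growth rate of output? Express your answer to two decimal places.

4.38%

Labor's share = 1 − 0.26 = 0.74.
The capital stock: 0.26 × 8 = 2.08 pp.
Employment: 0.74 × 2.3 = 1.702 pp.
Output growth = 0.6 + 3.782 = 4.382%.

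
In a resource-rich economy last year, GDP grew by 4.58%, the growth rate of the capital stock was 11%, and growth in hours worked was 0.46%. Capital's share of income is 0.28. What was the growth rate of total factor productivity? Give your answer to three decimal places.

Labor's share = 1 − 0.28 = 0.72.
The capital stock: 0.28 × 11 = 3.08 pp.
Hours worked: 0.72 × 0.46 = 0.3312 pp.
TFP growth = 4.58 − 3.4112 = 1.1688%.

Total factor productivity grew 1.169%.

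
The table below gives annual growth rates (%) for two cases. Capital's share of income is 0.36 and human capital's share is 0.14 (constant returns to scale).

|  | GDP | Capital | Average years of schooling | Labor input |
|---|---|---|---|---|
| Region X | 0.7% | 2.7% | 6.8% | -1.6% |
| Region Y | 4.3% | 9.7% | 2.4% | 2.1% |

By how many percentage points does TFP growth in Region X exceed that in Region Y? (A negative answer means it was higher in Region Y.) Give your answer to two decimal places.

Labor's share = 1 − 0.36 − 0.14 = 0.5.
Region X: TFP = 0.7 − 0.972 − 0.952 + 0.8 = -0.424%.
Region Y: TFP = 4.3 − 3.492 − 0.336 − 1.05 = -0.578%.
Difference = -0.424 − (-0.578) = 0.154 pp.

0.15 percentage points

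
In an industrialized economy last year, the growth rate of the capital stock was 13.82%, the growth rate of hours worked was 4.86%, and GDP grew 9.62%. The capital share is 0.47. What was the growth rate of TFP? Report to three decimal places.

Labor's share = 1 − 0.47 = 0.53.
The capital stock: 0.47 × 13.82 = 6.4954 pp.
Hours worked: 0.53 × 4.86 = 2.5758 pp.
TFP growth = 9.62 − 9.0712 = 0.5488%.

TFP grew 0.549%.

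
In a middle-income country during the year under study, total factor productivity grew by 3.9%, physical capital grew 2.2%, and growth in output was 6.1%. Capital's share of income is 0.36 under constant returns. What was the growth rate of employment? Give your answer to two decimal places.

Labor's share = 1 − 0.36 = 0.64.
gY = gA + 0.36×2.2 + 0.64×g.
0.64×g = 6.1 − 3.9 − 0.792 = 1.408.
g = 1.408 / 0.64 = 2.2%.

2.20%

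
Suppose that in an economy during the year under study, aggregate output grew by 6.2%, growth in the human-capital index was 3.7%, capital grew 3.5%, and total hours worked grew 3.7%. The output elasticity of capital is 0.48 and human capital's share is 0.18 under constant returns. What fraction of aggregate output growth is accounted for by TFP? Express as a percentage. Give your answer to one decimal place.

Labor's share = 1 − 0.48 − 0.18 = 0.34.
Capital: 0.48 × 3.5 = 1.68 pp.
The human-capital index: 0.18 × 3.7 = 0.666 pp.
Total hours worked: 0.34 × 3.7 = 1.258 pp.
TFP growth = 6.2 − 3.604 = 2.596%.
TFP share of growth = 2.596 / 6.2 × 100 = 41.871%.

41.9%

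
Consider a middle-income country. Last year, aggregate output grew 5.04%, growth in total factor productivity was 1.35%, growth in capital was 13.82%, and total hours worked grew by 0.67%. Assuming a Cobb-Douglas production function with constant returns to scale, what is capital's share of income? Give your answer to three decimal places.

gY = gA + α·gK + (1−α)·gL, so gY − gA − gL = α(gK − gL).
5.04 − 1.35 − 0.67 = α × (13.82 − 0.67).
3.02 = 13.15 α, so α = 0.22966.

Capital's share of income is 0.230.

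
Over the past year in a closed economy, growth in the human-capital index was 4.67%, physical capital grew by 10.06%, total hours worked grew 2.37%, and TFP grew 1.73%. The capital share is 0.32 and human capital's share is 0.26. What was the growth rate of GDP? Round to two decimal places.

Labor's share = 1 − 0.32 − 0.26 = 0.42.
Physical capital: 0.32 × 10.06 = 3.2192 pp.
The human-capital index: 0.26 × 4.67 = 1.2142 pp.
Total hours worked: 0.42 × 2.37 = 0.9954 pp.
Output growth = 1.73 + 5.4288 = 7.1588%.

GDP growth was 7.16%.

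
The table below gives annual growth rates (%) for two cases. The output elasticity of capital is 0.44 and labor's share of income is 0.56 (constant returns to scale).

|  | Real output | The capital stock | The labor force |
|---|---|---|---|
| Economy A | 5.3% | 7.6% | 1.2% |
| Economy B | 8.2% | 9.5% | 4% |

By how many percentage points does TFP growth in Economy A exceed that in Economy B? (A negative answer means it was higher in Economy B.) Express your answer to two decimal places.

Labor's share = 1 − 0.44 = 0.56.
Economy A: TFP = 5.3 − 3.344 − 0.672 = 1.284%.
Economy B: TFP = 8.2 − 4.18 − 2.24 = 1.78%.
Difference = 1.284 − (1.78) = -0.496 pp.

-0.50 percentage points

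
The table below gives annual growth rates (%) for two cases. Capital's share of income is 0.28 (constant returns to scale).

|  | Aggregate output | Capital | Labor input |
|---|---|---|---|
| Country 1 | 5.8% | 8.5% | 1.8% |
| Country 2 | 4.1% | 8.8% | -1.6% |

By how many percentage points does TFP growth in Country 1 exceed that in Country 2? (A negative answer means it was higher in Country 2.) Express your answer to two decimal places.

Labor's share = 1 − 0.28 = 0.72.
Country 1: TFP = 5.8 − 2.38 − 1.296 = 2.124%.
Country 2: TFP = 4.1 − 2.464 + 1.152 = 2.788%.
Difference = 2.124 − (2.788) = -0.664 pp.

-0.66 percentage points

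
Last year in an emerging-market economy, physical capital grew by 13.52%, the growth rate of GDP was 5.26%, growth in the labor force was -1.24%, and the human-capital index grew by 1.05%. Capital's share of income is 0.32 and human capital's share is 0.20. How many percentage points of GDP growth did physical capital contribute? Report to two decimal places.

Contribution = share × growth = 0.32 × 13.52 = 4.3264 pp.

4.33 pp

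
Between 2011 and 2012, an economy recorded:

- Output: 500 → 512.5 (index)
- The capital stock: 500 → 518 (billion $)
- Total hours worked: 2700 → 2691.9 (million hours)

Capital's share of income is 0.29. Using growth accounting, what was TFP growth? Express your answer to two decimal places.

Output growth = (512.5 − 500) / 500 = 2.5%.
The capital stock growth = (518 − 500) / 500 = 3.6%.
Total hours worked growth = (2691.9 − 2700) / 2700 = -0.3%.
Labor's share = 1 − 0.29 = 0.71.
The capital stock: 0.29 × 3.6 = 1.044 pp.
Total hours worked: 0.71 × (-0.3) = -0.213 pp.
TFP growth = 2.5 − 0.831 = 1.669%.

TFP grew 1.67%.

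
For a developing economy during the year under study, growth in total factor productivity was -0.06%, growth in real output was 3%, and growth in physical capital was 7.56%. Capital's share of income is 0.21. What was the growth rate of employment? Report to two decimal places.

Employment grew 1.86%.

Labor's share = 1 − 0.21 = 0.79.
gY = gA + 0.21×7.56 + 0.79×g.
0.79×g = 3 + 0.06 − 1.5876 = 1.4724.
g = 1.4724 / 0.79 = 1.8638%.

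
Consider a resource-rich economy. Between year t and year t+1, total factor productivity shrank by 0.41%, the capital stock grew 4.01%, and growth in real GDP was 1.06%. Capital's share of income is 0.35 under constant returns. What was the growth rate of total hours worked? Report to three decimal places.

Labor's share = 1 − 0.35 = 0.65.
gY = gA + 0.35×4.01 + 0.65×g.
0.65×g = 1.06 + 0.41 − 1.4035 = 0.0665.
g = 0.0665 / 0.65 = 0.10231%.

Total hours worked grew 0.102%.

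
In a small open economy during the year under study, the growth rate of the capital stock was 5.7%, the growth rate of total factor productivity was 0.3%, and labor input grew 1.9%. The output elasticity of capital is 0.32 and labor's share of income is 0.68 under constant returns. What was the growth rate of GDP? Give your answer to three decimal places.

3.416%

Labor's share = 1 − 0.32 = 0.68.
The capital stock: 0.32 × 5.7 = 1.824 pp.
Labor input: 0.68 × 1.9 = 1.292 pp.
Output growth = 0.3 + 3.116 = 3.416%.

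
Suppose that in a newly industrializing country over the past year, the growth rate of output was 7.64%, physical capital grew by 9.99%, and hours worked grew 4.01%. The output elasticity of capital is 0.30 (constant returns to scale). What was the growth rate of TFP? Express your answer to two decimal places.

1.84%

Labor's share = 1 − 0.3 = 0.7.
Physical capital: 0.3 × 9.99 = 2.997 pp.
Hours worked: 0.7 × 4.01 = 2.807 pp.
TFP growth = 7.64 − 5.804 = 1.836%.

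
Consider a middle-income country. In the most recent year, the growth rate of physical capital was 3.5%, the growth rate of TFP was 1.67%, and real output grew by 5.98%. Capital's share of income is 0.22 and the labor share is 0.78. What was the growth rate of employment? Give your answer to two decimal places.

Labor's share = 1 − 0.22 = 0.78.
gY = gA + 0.22×3.5 + 0.78×g.
0.78×g = 5.98 − 1.67 − 0.77 = 3.54.
g = 3.54 / 0.78 = 4.5385%.

Employment grew 4.54%.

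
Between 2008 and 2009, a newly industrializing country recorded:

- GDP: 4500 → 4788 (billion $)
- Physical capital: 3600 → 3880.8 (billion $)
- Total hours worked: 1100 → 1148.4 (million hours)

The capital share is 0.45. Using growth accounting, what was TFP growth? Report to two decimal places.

0.47%

GDP growth = (4788 − 4500) / 4500 = 6.4%.
Physical capital growth = (3880.8 − 3600) / 3600 = 7.8%.
Total hours worked growth = (1148.4 − 1100) / 1100 = 4.4%.
Labor's share = 1 − 0.45 = 0.55.
Physical capital: 0.45 × 7.8 = 3.51 pp.
Total hours worked: 0.55 × 4.4 = 2.42 pp.
TFP growth = 6.4 − 5.93 = 0.47%.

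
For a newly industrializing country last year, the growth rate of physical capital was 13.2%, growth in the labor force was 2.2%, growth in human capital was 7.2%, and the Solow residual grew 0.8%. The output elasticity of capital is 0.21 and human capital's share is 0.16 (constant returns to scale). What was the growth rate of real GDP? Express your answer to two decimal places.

Real GDP grew 6.11%.

Labor's share = 1 − 0.21 − 0.16 = 0.63.
Physical capital: 0.21 × 13.2 = 2.772 pp.
Human capital: 0.16 × 7.2 = 1.152 pp.
The labor force: 0.63 × 2.2 = 1.386 pp.
Output growth = 0.8 + 5.31 = 6.11%.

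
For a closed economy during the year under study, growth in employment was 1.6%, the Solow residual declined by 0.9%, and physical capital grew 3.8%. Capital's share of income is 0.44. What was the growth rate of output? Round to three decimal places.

Labor's share = 1 − 0.44 = 0.56.
Physical capital: 0.44 × 3.8 = 1.672 pp.
Employment: 0.56 × 1.6 = 0.896 pp.
Output growth = -0.9 + 2.568 = 1.668%.

Output grew 1.668%.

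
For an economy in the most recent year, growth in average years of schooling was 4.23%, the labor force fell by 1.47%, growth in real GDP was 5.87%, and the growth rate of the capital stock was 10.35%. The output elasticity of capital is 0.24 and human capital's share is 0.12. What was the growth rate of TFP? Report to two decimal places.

Labor's share = 1 − 0.24 − 0.12 = 0.64.
The capital stock: 0.24 × 10.35 = 2.484 pp.
Average years of schooling: 0.12 × 4.23 = 0.5076 pp.
The labor force: 0.64 × (-1.47) = -0.9408 pp.
TFP growth = 5.87 − 2.0508 = 3.8192%.

3.82%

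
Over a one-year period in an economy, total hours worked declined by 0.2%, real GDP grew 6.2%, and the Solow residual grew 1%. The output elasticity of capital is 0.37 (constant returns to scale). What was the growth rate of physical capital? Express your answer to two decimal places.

Physical capital grew 14.39%.

Labor's share = 1 − 0.37 = 0.63.
gY = gA + 0.63×(-0.2) + 0.37×g.
0.37×g = 6.2 − 1 + 0.126 = 5.326.
g = 5.326 / 0.37 = 14.3946%.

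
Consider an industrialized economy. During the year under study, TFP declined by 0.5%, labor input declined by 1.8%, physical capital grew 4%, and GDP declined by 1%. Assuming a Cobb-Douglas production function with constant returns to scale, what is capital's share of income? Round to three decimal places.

Capital's share of income is 0.224.

gY = gA + α·gK + (1−α)·gL, so gY − gA − gL = α(gK − gL).
-1 + 0.5 + 1.8 = α × (4 − (-1.8)).
1.3 = 5.8 α, so α = 0.22414.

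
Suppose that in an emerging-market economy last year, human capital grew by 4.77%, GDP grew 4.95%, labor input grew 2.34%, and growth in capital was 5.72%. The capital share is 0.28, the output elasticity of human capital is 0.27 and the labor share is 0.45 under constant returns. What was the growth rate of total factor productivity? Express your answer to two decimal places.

1.01%

Labor's share = 1 − 0.28 − 0.27 = 0.45.
Capital: 0.28 × 5.72 = 1.6016 pp.
Human capital: 0.27 × 4.77 = 1.2879 pp.
Labor input: 0.45 × 2.34 = 1.053 pp.
TFP growth = 4.95 − 3.9425 = 1.0075%.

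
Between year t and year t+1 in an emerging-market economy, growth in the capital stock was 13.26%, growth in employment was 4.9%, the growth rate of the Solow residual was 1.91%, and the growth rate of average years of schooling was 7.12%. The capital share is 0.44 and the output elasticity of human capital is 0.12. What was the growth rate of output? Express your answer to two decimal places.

10.75%

Labor's share = 1 − 0.44 − 0.12 = 0.44.
The capital stock: 0.44 × 13.26 = 5.8344 pp.
Average years of schooling: 0.12 × 7.12 = 0.8544 pp.
Employment: 0.44 × 4.9 = 2.156 pp.
Output growth = 1.91 + 8.8448 = 10.7548%.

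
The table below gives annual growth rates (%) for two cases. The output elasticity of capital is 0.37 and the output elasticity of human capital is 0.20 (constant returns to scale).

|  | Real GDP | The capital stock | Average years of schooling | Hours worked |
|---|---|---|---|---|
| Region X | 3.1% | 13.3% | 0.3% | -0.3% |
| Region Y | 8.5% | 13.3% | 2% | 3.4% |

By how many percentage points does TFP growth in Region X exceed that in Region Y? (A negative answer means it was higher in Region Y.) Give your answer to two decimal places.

Labor's share = 1 − 0.37 − 0.2 = 0.43.
Region X: TFP = 3.1 − 4.921 − 0.06 + 0.129 = -1.752%.
Region Y: TFP = 8.5 − 4.921 − 0.4 − 1.462 = 1.717%.
Difference = -1.752 − (1.717) = -3.469 pp.

-3.47 percentage points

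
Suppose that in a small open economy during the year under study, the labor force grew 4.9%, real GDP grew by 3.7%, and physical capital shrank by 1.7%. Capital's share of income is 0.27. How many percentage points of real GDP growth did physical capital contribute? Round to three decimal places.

-0.459 pp

Contribution = share × growth = 0.27 × (-1.7) = -0.459 pp.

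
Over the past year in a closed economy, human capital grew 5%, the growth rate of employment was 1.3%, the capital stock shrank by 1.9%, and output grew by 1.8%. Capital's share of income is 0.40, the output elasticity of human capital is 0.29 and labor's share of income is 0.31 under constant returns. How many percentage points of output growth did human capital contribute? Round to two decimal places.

Contribution = share × growth = 0.29 × 5 = 1.45 pp.

1.45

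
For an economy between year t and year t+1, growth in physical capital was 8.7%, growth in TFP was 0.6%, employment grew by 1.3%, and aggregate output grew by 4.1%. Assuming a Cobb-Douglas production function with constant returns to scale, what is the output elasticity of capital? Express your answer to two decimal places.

gY = gA + α·gK + (1−α)·gL, so gY − gA − gL = α(gK − gL).
4.1 − 0.6 − 1.3 = α × (8.7 − 1.3).
2.2 = 7.4 α, so α = 0.2973.

The output elasticity of capital is 0.30.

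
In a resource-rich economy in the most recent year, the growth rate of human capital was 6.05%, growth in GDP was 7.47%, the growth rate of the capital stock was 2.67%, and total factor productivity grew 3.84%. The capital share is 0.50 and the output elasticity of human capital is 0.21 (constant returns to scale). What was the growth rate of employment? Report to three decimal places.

Labor's share = 1 − 0.5 − 0.21 = 0.29.
gY = gA + 0.5×2.67 + 0.21×6.05 + 0.29×g.
0.29×g = 7.47 − 3.84 − 2.6055 = 1.0245.
g = 1.0245 / 0.29 = 3.53276%.

Employment grew 3.533%.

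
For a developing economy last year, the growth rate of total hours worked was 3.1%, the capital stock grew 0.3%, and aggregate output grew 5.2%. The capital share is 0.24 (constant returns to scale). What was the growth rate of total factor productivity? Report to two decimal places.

Total factor productivity growth was 2.77%.

Labor's share = 1 − 0.24 = 0.76.
The capital stock: 0.24 × 0.3 = 0.072 pp.
Total hours worked: 0.76 × 3.1 = 2.356 pp.
TFP growth = 5.2 − 2.428 = 2.772%.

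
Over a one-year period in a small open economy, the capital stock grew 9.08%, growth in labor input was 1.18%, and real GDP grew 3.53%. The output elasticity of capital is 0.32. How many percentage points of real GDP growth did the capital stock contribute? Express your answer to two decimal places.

Contribution = share × growth = 0.32 × 9.08 = 2.9056 pp.

2.91 percentage points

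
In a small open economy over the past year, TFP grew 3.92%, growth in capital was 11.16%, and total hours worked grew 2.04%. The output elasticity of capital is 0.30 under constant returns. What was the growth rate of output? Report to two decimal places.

Output grew 8.70%.

Labor's share = 1 − 0.3 = 0.7.
Capital: 0.3 × 11.16 = 3.348 pp.
Total hours worked: 0.7 × 2.04 = 1.428 pp.
Output growth = 3.92 + 4.776 = 8.696%.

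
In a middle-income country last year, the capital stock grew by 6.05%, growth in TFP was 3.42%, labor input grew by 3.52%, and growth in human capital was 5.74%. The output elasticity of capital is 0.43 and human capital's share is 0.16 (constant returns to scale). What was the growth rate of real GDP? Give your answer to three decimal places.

Labor's share = 1 − 0.43 − 0.16 = 0.41.
The capital stock: 0.43 × 6.05 = 2.6015 pp.
Human capital: 0.16 × 5.74 = 0.9184 pp.
Labor input: 0.41 × 3.52 = 1.4432 pp.
Output growth = 3.42 + 4.9631 = 8.3831%.

8.383%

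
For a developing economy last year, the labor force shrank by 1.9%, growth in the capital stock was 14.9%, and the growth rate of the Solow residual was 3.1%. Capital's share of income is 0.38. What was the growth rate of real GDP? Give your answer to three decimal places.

7.584%

Labor's share = 1 − 0.38 = 0.62.
The capital stock: 0.38 × 14.9 = 5.662 pp.
The labor force: 0.62 × (-1.9) = -1.178 pp.
Output growth = 3.1 + 4.484 = 7.584%.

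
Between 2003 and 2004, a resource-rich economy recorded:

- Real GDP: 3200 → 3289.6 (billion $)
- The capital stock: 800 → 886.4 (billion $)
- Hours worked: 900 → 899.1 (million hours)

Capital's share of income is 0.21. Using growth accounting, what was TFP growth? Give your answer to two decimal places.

Real GDP growth = (3289.6 − 3200) / 3200 = 2.8%.
The capital stock growth = (886.4 − 800) / 800 = 10.8%.
Hours worked growth = (899.1 − 900) / 900 = -0.1%.
Labor's share = 1 − 0.21 = 0.79.
The capital stock: 0.21 × 10.8 = 2.268 pp.
Hours worked: 0.79 × (-0.1) = -0.079 pp.
TFP growth = 2.8 − 2.189 = 0.611%.

TFP grew 0.61%.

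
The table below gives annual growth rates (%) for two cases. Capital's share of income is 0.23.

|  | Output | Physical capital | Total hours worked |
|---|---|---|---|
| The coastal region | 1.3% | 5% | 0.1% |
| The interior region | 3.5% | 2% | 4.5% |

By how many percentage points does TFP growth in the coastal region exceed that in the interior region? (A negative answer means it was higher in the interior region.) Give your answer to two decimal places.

0.50 percentage points

Labor's share = 1 − 0.23 = 0.77.
The coastal region: TFP = 1.3 − 1.15 − 0.077 = 0.073%.
The interior region: TFP = 3.5 − 0.46 − 3.465 = -0.425%.
Difference = 0.073 − (-0.425) = 0.498 pp.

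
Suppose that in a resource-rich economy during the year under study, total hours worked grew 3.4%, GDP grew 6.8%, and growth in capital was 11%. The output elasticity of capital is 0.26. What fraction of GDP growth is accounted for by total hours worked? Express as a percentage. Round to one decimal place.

Labor's share = 1 − 0.26 = 0.74.
Total hours worked contributed 0.74 × 3.4 = 2.516 pp.
Share of growth = 2.516 / 6.8 × 100 = 37%.

37.0%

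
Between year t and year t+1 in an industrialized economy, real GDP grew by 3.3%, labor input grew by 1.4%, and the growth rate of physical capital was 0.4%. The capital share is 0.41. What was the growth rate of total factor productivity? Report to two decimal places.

Labor's share = 1 − 0.41 = 0.59.
Physical capital: 0.41 × 0.4 = 0.164 pp.
Labor input: 0.59 × 1.4 = 0.826 pp.
TFP growth = 3.3 − 0.99 = 2.31%.

2.31%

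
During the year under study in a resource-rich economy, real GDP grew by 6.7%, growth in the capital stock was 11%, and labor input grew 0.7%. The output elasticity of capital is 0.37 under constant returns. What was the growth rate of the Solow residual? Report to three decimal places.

2.189%

Labor's share = 1 − 0.37 = 0.63.
The capital stock: 0.37 × 11 = 4.07 pp.
Labor input: 0.63 × 0.7 = 0.441 pp.
TFP growth = 6.7 − 4.511 = 2.189%.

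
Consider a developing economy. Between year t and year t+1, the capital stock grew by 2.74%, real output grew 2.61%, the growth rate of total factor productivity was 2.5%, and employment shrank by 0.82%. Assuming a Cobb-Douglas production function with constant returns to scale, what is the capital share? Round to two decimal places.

The capital share is 0.26.

gY = gA + α·gK + (1−α)·gL, so gY − gA − gL = α(gK − gL).
2.61 − 2.5 + 0.82 = α × (2.74 − (-0.82)).
0.93 = 3.56 α, so α = 0.2612.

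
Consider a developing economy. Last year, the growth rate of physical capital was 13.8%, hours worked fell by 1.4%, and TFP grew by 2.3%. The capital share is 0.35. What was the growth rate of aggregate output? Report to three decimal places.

Labor's share = 1 − 0.35 = 0.65.
Physical capital: 0.35 × 13.8 = 4.83 pp.
Hours worked: 0.65 × (-1.4) = -0.91 pp.
Output growth = 2.3 + 3.92 = 6.22%.

Aggregate output grew 6.220%.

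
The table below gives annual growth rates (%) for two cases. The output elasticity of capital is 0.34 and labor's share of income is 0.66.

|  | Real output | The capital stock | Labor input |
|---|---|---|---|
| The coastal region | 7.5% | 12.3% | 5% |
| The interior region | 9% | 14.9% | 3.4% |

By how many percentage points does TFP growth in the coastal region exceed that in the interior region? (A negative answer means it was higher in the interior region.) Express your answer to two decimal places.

-1.67 percentage points

Labor's share = 1 − 0.34 = 0.66.
The coastal region: TFP = 7.5 − 4.182 − 3.3 = 0.018%.
The interior region: TFP = 9 − 5.066 − 2.244 = 1.69%.
Difference = 0.018 − (1.69) = -1.672 pp.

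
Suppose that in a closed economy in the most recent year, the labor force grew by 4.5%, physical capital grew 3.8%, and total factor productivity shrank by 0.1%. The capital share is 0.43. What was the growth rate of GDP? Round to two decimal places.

Labor's share = 1 − 0.43 = 0.57.
Physical capital: 0.43 × 3.8 = 1.634 pp.
The labor force: 0.57 × 4.5 = 2.565 pp.
Output growth = -0.1 + 4.199 = 4.099%.

4.10%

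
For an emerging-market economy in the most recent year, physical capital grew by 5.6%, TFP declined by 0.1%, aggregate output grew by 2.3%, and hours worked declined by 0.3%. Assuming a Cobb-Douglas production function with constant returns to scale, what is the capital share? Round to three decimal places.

gY = gA + α·gK + (1−α)·gL, so gY − gA − gL = α(gK − gL).
2.3 + 0.1 + 0.3 = α × (5.6 − (-0.3)).
2.7 = 5.9 α, so α = 0.45763.

α = 0.458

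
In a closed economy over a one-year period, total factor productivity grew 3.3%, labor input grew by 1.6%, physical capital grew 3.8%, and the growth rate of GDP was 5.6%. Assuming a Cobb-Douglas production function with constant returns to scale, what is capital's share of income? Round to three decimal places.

0.318

gY = gA + α·gK + (1−α)·gL, so gY − gA − gL = α(gK − gL).
5.6 − 3.3 − 1.6 = α × (3.8 − 1.6).
0.7 = 2.2 α, so α = 0.31818.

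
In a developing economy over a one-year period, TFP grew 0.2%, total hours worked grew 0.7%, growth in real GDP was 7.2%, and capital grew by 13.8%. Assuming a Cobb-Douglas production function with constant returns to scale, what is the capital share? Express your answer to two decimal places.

The capital share is 0.48.

gY = gA + α·gK + (1−α)·gL, so gY − gA − gL = α(gK − gL).
7.2 − 0.2 − 0.7 = α × (13.8 − 0.7).
6.3 = 13.1 α, so α = 0.4809.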